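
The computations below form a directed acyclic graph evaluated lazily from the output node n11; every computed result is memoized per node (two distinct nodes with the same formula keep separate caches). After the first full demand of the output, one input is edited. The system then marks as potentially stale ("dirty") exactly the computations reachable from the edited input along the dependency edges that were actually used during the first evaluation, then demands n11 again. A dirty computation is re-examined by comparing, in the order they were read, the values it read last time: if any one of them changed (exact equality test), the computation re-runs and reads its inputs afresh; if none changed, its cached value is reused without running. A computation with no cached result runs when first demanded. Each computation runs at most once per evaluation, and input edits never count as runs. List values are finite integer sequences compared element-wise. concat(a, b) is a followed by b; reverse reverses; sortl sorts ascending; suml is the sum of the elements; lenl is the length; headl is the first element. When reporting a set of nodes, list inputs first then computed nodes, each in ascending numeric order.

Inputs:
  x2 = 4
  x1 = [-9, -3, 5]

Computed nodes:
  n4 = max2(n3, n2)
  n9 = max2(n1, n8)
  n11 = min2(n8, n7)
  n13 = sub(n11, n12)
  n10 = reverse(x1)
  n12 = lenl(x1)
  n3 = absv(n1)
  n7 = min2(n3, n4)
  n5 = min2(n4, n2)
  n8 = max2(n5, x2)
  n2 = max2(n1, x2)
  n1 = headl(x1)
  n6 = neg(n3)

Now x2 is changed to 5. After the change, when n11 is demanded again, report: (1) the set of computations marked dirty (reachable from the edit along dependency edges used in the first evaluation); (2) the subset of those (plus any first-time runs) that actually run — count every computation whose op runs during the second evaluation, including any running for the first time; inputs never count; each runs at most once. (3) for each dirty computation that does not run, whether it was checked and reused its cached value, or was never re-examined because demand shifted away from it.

First demand of the output computes:
  n1 = headl([-9, -3, 5]) = -9
  n2 = max2(-9, 4) = 4
  n3 = absv(-9) = 9
  n4 = max2(9, 4) = 9
  n5 = min2(9, 4) = 4
  n7 = min2(9, 9) = 9
  n8 = max2(4, 4) = 4
  n11 = min2(4, 9) = 4

After the edit, cleaning proceeds:
  n2: a read changed (x2 4->5) — executes, giving 5.
  n4: a read changed (n2 4->5) — executes, giving 9 — identical to its old value.
  n5: a read changed (n2 4->5) — executes, giving 5.
  n7: dirty, but its reads are unchanged (n3 unchanged, n4 unchanged); cached 9 stands.
  n8: a read changed (n5 4->5; x2 4->5) — executes, giving 5.
  n11: a read changed (n8 4->5) — executes, giving 5.

Note where the cutoff bites: n7 is checked, finds nothing changed, and keeps its cache.

The edit dirties: n2, n4, n5, n7, n8, n11.
5 computations run: n2, n4, n5, n8, n11.
Cache hits after checking: n7.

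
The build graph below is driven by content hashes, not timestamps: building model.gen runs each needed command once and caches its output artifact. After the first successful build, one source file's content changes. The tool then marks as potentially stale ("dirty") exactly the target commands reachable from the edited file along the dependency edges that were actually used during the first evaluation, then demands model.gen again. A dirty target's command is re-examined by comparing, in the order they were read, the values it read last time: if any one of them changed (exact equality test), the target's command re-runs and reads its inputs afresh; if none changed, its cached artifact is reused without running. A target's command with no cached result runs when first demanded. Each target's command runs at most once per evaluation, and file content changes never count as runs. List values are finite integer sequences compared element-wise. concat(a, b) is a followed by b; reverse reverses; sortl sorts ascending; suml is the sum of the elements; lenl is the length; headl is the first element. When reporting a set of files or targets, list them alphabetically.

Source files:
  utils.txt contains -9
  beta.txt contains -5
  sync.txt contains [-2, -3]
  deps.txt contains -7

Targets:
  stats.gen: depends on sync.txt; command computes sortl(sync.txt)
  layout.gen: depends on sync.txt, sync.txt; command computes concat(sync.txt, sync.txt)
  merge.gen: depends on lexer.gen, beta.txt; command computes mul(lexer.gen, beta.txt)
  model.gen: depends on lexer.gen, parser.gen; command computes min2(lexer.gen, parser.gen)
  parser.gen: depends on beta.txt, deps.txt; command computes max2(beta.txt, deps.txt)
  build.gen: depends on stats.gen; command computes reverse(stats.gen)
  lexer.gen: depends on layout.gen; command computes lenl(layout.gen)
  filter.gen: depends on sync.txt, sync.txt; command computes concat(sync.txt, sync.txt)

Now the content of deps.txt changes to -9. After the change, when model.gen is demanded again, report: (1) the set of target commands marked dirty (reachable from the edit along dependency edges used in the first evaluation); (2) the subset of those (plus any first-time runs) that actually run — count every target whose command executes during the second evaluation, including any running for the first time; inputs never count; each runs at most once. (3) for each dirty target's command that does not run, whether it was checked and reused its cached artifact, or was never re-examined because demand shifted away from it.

Dirty set: model.gen, parser.gen.
Run set: parser.gen (1 run).
Re-examined without running (cache reused): model.gen.
The important point: parser.gen recomputes to an identical value, and the output ends up unchanged.

Initial pass — values computed on the first demand:
  layout.gen = concat([-2, -3], [-2, -3]) = [-2, -3, -2, -3]
  lexer.gen = lenl([-2, -3, -2, -3]) = 4
  parser.gen = max2(-5, -7) = -5
  model.gen = min2(4, -5) = -5

Second demand — change propagation:
  parser.gen: re-runs because deps.txt -7->-9; new result -5 (unchanged).
  model.gen: re-examined; everything it read last time is the same (lexer.gen unchanged, parser.gen unchanged) — cache -5 kept, no run.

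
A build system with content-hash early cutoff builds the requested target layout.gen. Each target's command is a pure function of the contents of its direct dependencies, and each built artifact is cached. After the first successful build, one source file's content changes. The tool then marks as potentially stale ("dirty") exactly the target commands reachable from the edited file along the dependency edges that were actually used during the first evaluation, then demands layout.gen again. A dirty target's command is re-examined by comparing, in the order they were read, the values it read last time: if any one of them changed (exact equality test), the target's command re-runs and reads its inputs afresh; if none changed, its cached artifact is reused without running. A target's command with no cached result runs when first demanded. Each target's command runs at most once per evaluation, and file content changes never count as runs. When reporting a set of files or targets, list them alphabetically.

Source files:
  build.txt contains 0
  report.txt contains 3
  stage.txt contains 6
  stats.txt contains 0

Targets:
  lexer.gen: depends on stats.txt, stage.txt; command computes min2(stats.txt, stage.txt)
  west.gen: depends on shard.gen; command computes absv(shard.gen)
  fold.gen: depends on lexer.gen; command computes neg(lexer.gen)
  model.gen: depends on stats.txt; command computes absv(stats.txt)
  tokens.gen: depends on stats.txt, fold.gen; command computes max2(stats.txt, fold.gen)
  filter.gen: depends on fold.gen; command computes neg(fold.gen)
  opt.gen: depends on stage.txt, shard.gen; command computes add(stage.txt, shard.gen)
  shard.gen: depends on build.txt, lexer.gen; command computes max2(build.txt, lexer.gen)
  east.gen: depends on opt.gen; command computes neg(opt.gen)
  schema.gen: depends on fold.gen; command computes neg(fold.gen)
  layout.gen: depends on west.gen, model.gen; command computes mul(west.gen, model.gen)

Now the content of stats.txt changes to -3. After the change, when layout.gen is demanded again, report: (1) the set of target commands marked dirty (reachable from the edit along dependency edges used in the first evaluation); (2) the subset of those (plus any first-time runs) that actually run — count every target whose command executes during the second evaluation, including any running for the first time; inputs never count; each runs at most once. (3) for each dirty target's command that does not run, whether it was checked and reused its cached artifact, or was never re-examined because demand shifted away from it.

Marked dirty: layout.gen, lexer.gen, model.gen, shard.gen, west.gen.
Target commands that run: layout.gen, lexer.gen, model.gen, shard.gen — 4 in total.
Checked but reused from cache: west.gen.
Key observation: the cutoff stops propagation at west.gen — its inputs' values are unchanged, so it reuses its cache.

First evaluation (everything demanded from the output):
  lexer.gen = min2(0, 6) = 0
  model.gen = absv(0) = 0
  shard.gen = max2(0, 0) = 0
  west.gen = absv(0) = 0
  layout.gen = mul(0, 0) = 0

Propagation after the edit:
  lexer.gen: runs — stats.txt 0->-3; result -3.
  model.gen: runs — stats.txt 0->-3; result 3.
  shard.gen: runs — lexer.gen 0->-3; result 0 (same value as before).
  west.gen: checked — values it read are unchanged (shard.gen unchanged); reused cached 0 without running.
  layout.gen: runs — model.gen 0->3; result 0 (same value as before).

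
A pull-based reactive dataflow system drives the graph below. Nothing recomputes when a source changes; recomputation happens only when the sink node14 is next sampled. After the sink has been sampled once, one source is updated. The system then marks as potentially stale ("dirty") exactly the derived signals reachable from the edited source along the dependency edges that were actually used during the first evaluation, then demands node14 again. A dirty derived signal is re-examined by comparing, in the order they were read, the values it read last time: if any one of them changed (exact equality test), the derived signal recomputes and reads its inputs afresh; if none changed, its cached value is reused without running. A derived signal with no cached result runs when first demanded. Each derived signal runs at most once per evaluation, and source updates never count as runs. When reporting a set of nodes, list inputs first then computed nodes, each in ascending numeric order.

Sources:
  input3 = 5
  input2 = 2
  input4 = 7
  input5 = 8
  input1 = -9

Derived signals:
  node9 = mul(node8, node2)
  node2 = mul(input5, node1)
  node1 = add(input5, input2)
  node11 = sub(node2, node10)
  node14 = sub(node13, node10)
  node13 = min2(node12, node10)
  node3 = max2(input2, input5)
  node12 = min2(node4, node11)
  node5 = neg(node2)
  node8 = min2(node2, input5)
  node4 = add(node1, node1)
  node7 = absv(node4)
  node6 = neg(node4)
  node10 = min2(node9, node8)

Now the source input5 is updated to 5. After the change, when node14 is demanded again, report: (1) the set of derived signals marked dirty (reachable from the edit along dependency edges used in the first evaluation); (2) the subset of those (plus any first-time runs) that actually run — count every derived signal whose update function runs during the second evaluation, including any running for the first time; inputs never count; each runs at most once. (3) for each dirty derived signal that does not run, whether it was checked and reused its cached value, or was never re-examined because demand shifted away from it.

Marked dirty: node1, node2, node4, node8, node9, node10, node11, node12, node13, node14.
Derived signals that run: node1, node2, node4, node8, node9, node10, node11, node12, node13, node14 — 10 in total.
Every dirty derived signal ran.

First evaluation (everything demanded from the output):
  node1 = add(8, 2) = 10
  node2 = mul(8, 10) = 80
  node4 = add(10, 10) = 20
  node8 = min2(80, 8) = 8
  node9 = mul(8, 80) = 640
  node10 = min2(640, 8) = 8
  node11 = sub(80, 8) = 72
  node12 = min2(20, 72) = 20
  node13 = min2(20, 8) = 8
  node14 = sub(8, 8) = 0

Propagation after the edit:
  node1: runs — input5 8->5; result 7.
  node2: runs — input5 8->5; node1 10->7; result 35.
  node4: runs — node1 10->7; node1 10->7; result 14.
  node8: runs — node2 80->35; input5 8->5; result 5.
  node9: runs — node8 8->5; node2 80->35; result 175.
  node10: runs — node9 640->175; node8 8->5; result 5.
  node11: runs — node2 80->35; node10 8->5; result 30.
  node12: runs — node4 20->14; node11 72->30; result 14.
  node13: runs — node12 20->14; node10 8->5; result 5.
  node14: runs — node13 8->5; node10 8->5; result 0 (same value as before).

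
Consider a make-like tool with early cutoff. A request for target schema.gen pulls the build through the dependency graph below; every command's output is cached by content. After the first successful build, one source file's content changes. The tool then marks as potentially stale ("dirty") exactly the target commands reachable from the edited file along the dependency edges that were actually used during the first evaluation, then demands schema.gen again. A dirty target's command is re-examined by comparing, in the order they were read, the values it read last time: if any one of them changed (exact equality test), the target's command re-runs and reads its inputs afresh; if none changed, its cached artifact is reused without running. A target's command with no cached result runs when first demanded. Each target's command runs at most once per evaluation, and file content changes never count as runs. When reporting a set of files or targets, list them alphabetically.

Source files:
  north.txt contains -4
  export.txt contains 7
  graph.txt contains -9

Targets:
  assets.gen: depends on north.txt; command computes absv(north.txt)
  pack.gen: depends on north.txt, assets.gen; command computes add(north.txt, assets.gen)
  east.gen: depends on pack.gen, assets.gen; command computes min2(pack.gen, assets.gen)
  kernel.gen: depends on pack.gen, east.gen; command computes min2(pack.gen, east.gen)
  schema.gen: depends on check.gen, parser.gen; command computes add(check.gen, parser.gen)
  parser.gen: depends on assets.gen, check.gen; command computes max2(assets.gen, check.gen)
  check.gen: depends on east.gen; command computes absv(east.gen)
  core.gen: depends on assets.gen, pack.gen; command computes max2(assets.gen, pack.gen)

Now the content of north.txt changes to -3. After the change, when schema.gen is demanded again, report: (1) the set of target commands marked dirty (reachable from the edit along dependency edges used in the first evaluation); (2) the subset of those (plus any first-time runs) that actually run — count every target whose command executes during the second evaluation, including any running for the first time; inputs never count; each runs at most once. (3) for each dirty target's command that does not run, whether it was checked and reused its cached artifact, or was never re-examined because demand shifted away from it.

The edit dirties: assets.gen, check.gen, east.gen, pack.gen, parser.gen, schema.gen.
5 target commands run: assets.gen, east.gen, pack.gen, parser.gen, schema.gen.
Cache hits after checking: check.gen.
Note where the cutoff bites: check.gen is checked, finds nothing changed, and keeps its cache.

First demand of the output computes:
  assets.gen = absv(-4) = 4
  pack.gen = add(-4, 4) = 0
  east.gen = min2(0, 4) = 0
  check.gen = absv(0) = 0
  parser.gen = max2(4, 0) = 4
  schema.gen = add(0, 4) = 4

After the edit, cleaning proceeds:
  assets.gen: a read changed (north.txt -4->-3) — executes, giving 3.
  pack.gen: a read changed (north.txt -4->-3; assets.gen 4->3) — executes, giving 0 — identical to its old value.
  east.gen: a read changed (assets.gen 4->3) — executes, giving 0 — identical to its old value.
  check.gen: dirty, but its reads are unchanged (east.gen unchanged); cached 0 stands.
  parser.gen: a read changed (assets.gen 4->3) — executes, giving 3.
  schema.gen: a read changed (parser.gen 4->3) — executes, giving 3.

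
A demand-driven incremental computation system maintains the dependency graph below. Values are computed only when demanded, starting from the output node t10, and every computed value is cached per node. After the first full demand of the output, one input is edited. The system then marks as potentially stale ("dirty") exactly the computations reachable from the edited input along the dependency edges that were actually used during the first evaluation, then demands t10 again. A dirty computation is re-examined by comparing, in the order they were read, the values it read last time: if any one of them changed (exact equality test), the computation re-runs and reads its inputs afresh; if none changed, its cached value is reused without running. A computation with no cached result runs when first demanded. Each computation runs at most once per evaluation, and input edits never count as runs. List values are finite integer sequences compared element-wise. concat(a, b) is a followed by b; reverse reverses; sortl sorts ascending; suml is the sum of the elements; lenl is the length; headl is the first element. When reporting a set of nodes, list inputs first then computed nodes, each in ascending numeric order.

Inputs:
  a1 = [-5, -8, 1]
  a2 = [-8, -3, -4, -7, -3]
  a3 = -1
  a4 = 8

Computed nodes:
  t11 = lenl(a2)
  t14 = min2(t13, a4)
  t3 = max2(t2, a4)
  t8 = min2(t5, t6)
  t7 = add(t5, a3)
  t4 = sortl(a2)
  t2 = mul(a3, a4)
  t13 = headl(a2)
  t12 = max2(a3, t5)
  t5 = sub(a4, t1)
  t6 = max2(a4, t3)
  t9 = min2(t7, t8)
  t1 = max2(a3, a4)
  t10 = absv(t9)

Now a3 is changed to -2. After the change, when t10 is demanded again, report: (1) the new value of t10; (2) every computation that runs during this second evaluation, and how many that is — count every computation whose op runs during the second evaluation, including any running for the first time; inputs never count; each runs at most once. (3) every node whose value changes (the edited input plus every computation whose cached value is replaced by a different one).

New value of t10: 2.
Computations that run: t1, t2, t3, t7, t9, t10 — 6 in total.
Values that change: a3, t2, t7, t9, t10.
Key observation: the cutoff stops propagation at t5 — its inputs' values are unchanged, so it reuses its cache.

First evaluation (everything demanded from the output):
  t1 = max2(-1, 8) = 8
  t2 = mul(-1, 8) = -8
  t3 = max2(-8, 8) = 8
  t5 = sub(8, 8) = 0
  t6 = max2(8, 8) = 8
  t7 = add(0, -1) = -1
  t8 = min2(0, 8) = 0
  t9 = min2(-1, 0) = -1
  t10 = absv(-1) = 1

Propagation after the edit:
  t1: runs — a3 -1->-2; result 8 (same value as before).
  t2: runs — a3 -1->-2; result -16.
  t3: runs — t2 -8->-16; result 8 (same value as before).
  t5: checked — values it read are unchanged (a4 unchanged, t1 unchanged); reused cached 0 without running.
  t6: checked — values it read are unchanged (a4 unchanged, t3 unchanged); reused cached 8 without running.
  t7: runs — a3 -1->-2; result -2.
  t8: checked — values it read are unchanged (t5 unchanged, t6 unchanged); reused cached 0 without running.
  t9: runs — t7 -1->-2; result -2.
  t10: runs — t9 -1->-2; result 2.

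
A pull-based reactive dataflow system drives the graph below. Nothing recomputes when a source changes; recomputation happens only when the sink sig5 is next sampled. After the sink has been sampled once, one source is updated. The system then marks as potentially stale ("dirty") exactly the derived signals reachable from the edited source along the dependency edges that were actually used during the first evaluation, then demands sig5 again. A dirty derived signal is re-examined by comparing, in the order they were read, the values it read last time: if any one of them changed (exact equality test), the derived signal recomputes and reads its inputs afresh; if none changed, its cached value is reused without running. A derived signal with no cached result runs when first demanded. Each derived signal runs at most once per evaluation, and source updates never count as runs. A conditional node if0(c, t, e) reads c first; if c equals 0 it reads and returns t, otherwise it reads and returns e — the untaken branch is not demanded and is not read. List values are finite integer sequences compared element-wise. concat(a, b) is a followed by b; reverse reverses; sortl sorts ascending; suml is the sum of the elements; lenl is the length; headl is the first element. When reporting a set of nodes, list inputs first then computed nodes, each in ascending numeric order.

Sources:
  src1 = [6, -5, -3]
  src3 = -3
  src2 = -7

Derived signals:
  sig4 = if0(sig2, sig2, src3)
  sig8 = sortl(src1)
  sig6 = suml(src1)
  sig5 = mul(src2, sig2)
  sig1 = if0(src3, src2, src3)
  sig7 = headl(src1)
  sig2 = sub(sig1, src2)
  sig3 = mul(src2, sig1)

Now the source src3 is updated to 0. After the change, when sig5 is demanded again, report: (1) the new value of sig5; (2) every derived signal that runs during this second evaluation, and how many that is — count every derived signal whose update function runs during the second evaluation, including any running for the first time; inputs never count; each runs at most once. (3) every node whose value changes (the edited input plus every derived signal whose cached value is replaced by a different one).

New value of sig5: 0.
Derived signals that run: sig1, sig2, sig5 — 3 in total.
Values that change: src3, sig1, sig2, sig5.

First evaluation (everything demanded from the output):
  sig1 = if0(src3=-3 -> else branch src3) = -3
  sig2 = sub(-3, -7) = 4
  sig5 = mul(-7, 4) = -28

Propagation after the edit:
  sig1: runs — src3 -3->0; src3 -3->0; result -7.
  sig2: runs — sig1 -3->-7; result 0.
  sig5: runs — sig2 4->0; result 0.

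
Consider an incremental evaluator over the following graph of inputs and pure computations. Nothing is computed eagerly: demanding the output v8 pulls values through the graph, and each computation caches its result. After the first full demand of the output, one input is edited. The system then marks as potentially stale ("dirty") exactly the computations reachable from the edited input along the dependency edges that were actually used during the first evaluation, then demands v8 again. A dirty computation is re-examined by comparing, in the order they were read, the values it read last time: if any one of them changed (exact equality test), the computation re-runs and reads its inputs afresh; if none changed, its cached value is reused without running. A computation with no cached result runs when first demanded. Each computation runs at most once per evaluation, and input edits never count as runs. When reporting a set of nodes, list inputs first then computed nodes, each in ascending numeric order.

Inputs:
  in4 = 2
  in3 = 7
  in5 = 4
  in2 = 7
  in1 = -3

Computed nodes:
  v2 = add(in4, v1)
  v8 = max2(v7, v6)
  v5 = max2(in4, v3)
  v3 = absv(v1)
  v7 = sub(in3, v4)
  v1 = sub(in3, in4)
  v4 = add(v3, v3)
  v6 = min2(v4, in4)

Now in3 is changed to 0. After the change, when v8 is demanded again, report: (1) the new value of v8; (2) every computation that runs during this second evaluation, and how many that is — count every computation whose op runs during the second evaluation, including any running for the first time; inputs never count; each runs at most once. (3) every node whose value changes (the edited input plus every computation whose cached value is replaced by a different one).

v8 now evaluates to 2.
Run set: v1, v3, v4, v6, v7, v8 (6 run).
Changed values: in3, v1, v3, v4, v7.

Initial pass — values computed on the first demand:
  v1 = sub(7, 2) = 5
  v3 = absv(5) = 5
  v4 = add(5, 5) = 10
  v6 = min2(10, 2) = 2
  v7 = sub(7, 10) = -3
  v8 = max2(-3, 2) = 2

Second demand — change propagation:
  v1: re-runs because in3 7->0; new result -2.
  v3: re-runs because v1 5->-2; new result 2.
  v4: re-runs because v3 5->2; v3 5->2; new result 4.
  v6: re-runs because v4 10->4; new result 2 (unchanged).
  v7: re-runs because in3 7->0; v4 10->4; new result -4.
  v8: re-runs because v7 -3->-4; new result 2 (unchanged).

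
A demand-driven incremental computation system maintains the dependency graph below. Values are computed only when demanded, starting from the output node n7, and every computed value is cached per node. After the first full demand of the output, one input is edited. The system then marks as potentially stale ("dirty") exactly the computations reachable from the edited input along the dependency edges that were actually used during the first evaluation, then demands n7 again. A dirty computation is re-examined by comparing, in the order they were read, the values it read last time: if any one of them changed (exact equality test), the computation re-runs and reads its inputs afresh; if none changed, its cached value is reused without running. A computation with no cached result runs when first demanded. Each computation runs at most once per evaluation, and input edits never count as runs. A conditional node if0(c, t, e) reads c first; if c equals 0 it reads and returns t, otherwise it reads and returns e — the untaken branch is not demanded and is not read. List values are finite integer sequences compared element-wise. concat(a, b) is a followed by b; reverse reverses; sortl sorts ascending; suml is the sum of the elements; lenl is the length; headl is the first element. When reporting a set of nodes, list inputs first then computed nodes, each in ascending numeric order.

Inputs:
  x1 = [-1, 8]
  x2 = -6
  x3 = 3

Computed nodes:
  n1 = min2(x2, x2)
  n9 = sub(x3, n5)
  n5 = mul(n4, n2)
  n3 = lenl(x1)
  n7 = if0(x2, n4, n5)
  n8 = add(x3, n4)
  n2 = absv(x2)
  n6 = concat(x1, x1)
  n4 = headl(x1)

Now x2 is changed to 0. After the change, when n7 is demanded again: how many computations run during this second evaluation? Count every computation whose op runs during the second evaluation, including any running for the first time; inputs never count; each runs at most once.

First evaluation (everything demanded from the output):
  n2 = absv(-6) = 6
  n4 = headl([-1, 8]) = -1
  n5 = mul(-1, 6) = -6
  n7 = if0(x2=-6 -> else branch n5) = -6

Propagation after the edit:
  n2: marked dirty but never re-examined — demand shifted away from it.
  n5: marked dirty but never re-examined — demand shifted away from it.
  n7: runs — x2 -6->0; result -1.

Key observation: a condition flipped, so demand moved to the other branch — n2, n5 are never re-examined.

Computations that run: n7 — 1 in total.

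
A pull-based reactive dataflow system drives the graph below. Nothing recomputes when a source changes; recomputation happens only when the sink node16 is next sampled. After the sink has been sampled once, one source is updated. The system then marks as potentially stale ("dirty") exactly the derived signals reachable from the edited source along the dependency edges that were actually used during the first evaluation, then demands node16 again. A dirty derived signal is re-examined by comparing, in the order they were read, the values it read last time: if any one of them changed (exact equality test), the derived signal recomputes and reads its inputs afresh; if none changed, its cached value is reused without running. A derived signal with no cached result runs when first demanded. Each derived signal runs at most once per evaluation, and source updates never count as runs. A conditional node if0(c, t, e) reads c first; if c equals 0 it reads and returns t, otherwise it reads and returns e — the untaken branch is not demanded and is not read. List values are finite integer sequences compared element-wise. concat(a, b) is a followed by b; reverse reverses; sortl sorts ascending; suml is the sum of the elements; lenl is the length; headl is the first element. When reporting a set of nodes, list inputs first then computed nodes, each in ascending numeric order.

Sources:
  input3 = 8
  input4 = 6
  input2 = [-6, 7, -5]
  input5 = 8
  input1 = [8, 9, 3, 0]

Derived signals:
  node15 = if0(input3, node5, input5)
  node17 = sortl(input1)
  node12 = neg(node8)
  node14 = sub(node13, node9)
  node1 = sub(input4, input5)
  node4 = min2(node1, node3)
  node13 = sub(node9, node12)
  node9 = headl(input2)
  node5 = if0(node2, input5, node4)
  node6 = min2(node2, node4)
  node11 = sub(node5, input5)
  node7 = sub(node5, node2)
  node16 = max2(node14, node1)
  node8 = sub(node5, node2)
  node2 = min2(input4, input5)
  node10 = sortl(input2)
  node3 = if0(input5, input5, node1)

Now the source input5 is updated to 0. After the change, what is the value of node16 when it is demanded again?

New value of node16: 6.
Key observation: a condition flipped, so demand moved to the other branch — node3, node4 are never re-examined.

First evaluation (everything demanded from the output):
  node1 = sub(6, 8) = -2
  node2 = min2(6, 8) = 6
  node3 = if0(input5=8 -> else branch node1) = -2
  node4 = min2(-2, -2) = -2
  node5 = if0(node2=6 -> else branch node4) = -2
  node8 = sub(-2, 6) = -8
  node9 = headl([-6, 7, -5]) = -6
  node12 = neg(-8) = 8
  node13 = sub(-6, 8) = -14
  node14 = sub(-14, -6) = -8
  node16 = max2(-8, -2) = -2

Propagation after the edit:
  node1: runs — input5 8->0; result 6.
  node2: runs — input5 8->0; result 0.
  node3: marked dirty but never re-examined — demand shifted away from it.
  node4: marked dirty but never re-examined — demand shifted away from it.
  node5: runs — node2 6->0; result 0.
  node8: runs — node5 -2->0; node2 6->0; result 0.
  node12: runs — node8 -8->0; result 0.
  node13: runs — node12 8->0; result -6.
  node14: runs — node13 -14->-6; result 0.
  node16: runs — node14 -8->0; node1 -2->6; result 6.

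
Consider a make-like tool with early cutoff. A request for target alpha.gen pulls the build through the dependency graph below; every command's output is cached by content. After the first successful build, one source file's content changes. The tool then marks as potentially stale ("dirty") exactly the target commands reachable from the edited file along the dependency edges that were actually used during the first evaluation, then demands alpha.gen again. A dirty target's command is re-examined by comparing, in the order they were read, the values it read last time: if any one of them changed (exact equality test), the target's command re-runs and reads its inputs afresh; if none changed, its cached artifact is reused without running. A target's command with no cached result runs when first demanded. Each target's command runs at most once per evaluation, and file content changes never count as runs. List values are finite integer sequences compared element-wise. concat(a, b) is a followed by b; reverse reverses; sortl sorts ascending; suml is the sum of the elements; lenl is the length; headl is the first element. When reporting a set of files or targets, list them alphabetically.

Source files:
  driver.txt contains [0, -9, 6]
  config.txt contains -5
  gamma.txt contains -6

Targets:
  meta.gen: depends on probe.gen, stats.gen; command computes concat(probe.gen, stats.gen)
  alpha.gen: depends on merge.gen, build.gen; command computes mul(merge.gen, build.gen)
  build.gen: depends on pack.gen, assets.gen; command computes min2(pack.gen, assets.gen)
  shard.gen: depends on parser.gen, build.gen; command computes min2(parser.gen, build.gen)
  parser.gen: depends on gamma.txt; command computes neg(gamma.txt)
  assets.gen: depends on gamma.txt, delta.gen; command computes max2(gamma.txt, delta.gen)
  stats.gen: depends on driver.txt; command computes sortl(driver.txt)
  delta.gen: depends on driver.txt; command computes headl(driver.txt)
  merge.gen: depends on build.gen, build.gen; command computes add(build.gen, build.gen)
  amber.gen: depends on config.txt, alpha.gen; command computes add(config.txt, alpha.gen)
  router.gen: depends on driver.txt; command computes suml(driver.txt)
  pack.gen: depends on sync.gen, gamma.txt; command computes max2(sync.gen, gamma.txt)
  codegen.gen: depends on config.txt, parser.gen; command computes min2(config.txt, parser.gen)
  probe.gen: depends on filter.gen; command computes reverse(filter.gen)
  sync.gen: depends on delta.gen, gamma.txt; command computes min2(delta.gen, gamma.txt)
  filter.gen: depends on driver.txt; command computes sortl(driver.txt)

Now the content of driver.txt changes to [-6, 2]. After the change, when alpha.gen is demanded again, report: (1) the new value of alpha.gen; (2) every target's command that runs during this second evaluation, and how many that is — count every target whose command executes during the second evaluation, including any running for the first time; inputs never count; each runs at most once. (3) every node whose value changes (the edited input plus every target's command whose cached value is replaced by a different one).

Demanding alpha.gen again yields 72.
4 target commands run: assets.gen, build.gen, delta.gen, sync.gen.
The nodes whose values change: assets.gen, delta.gen, driver.txt.
Note where the cutoff bites: pack.gen is checked, finds nothing changed, and keeps its cache.

First demand of the output computes:
  delta.gen = headl([0, -9, 6]) = 0
  assets.gen = max2(-6, 0) = 0
  sync.gen = min2(0, -6) = -6
  pack.gen = max2(-6, -6) = -6
  build.gen = min2(-6, 0) = -6
  merge.gen = add(-6, -6) = -12
  alpha.gen = mul(-12, -6) = 72

After the edit, cleaning proceeds:
  delta.gen: a read changed (driver.txt [0, -9, 6]->[-6, 2]) — executes, giving -6.
  assets.gen: a read changed (delta.gen 0->-6) — executes, giving -6.
  sync.gen: a read changed (delta.gen 0->-6) — executes, giving -6 — identical to its old value.
  pack.gen: dirty, but its reads are unchanged (sync.gen unchanged, gamma.txt unchanged); cached -6 stands.
  build.gen: a read changed (assets.gen 0->-6) — executes, giving -6 — identical to its old value.
  merge.gen: dirty, but its reads are unchanged (build.gen unchanged, build.gen unchanged); cached -12 stands.
  alpha.gen: dirty, but its reads are unchanged (merge.gen unchanged, build.gen unchanged); cached 72 stands.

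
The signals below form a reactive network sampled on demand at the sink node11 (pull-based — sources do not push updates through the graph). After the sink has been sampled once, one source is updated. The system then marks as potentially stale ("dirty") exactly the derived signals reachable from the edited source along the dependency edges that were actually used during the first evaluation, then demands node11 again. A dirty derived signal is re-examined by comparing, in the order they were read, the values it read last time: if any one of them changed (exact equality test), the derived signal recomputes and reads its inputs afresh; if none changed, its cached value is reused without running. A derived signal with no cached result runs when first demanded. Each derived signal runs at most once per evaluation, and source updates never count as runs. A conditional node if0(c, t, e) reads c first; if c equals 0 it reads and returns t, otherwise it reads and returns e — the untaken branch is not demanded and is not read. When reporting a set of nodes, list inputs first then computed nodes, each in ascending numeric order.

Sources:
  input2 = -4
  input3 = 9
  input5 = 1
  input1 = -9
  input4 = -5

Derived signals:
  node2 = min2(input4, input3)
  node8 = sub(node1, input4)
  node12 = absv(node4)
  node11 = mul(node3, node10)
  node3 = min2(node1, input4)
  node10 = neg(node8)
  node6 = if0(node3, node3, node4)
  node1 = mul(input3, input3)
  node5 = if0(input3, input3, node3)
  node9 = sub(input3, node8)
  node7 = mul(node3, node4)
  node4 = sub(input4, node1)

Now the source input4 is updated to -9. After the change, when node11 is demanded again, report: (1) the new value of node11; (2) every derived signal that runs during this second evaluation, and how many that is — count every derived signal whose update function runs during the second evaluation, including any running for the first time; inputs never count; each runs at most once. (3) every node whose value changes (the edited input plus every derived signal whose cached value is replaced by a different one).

node11 now evaluates to 810.
Run set: node3, node8, node10, node11 (4 run).
Changed values: input4, node3, node8, node10, node11.

Initial pass — values computed on the first demand:
  node1 = mul(9, 9) = 81
  node3 = min2(81, -5) = -5
  node8 = sub(81, -5) = 86
  node10 = neg(86) = -86
  node11 = mul(-5, -86) = 430

Second demand — change propagation:
  node3: re-runs because input4 -5->-9; new result -9.
  node8: re-runs because input4 -5->-9; new result 90.
  node10: re-runs because node8 86->90; new result -90.
  node11: re-runs because node3 -5->-9; node10 -86->-90; new result 810.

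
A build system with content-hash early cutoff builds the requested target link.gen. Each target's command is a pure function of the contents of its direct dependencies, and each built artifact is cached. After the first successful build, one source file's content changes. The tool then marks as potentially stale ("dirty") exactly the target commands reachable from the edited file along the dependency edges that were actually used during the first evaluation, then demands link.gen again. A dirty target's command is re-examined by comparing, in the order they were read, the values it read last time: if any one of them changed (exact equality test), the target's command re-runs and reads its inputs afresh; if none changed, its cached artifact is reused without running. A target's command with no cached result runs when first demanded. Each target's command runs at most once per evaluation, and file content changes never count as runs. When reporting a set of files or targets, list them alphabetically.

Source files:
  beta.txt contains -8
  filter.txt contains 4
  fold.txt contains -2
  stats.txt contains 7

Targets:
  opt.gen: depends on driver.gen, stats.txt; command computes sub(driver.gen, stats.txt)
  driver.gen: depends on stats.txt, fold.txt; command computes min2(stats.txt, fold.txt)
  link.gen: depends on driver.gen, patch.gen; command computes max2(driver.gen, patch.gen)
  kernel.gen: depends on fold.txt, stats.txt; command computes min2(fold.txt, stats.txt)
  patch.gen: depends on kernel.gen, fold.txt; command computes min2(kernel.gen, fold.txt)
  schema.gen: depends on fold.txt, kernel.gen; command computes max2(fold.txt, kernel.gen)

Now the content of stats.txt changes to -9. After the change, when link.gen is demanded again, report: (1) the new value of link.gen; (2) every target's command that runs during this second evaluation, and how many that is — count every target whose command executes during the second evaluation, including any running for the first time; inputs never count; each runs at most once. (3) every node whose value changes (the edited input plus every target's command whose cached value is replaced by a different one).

New value of link.gen: -9.
Target commands that run: driver.gen, kernel.gen, link.gen, patch.gen — 4 in total.
Values that change: driver.gen, kernel.gen, link.gen, patch.gen, stats.txt.

First evaluation (everything demanded from the output):
  driver.gen = min2(7, -2) = -2
  kernel.gen = min2(-2, 7) = -2
  patch.gen = min2(-2, -2) = -2
  link.gen = max2(-2, -2) = -2

Propagation after the edit:
  driver.gen: runs — stats.txt 7->-9; result -9.
  kernel.gen: runs — stats.txt 7->-9; result -9.
  patch.gen: runs — kernel.gen -2->-9; result -9.
  link.gen: runs — driver.gen -2->-9; patch.gen -2->-9; result -9.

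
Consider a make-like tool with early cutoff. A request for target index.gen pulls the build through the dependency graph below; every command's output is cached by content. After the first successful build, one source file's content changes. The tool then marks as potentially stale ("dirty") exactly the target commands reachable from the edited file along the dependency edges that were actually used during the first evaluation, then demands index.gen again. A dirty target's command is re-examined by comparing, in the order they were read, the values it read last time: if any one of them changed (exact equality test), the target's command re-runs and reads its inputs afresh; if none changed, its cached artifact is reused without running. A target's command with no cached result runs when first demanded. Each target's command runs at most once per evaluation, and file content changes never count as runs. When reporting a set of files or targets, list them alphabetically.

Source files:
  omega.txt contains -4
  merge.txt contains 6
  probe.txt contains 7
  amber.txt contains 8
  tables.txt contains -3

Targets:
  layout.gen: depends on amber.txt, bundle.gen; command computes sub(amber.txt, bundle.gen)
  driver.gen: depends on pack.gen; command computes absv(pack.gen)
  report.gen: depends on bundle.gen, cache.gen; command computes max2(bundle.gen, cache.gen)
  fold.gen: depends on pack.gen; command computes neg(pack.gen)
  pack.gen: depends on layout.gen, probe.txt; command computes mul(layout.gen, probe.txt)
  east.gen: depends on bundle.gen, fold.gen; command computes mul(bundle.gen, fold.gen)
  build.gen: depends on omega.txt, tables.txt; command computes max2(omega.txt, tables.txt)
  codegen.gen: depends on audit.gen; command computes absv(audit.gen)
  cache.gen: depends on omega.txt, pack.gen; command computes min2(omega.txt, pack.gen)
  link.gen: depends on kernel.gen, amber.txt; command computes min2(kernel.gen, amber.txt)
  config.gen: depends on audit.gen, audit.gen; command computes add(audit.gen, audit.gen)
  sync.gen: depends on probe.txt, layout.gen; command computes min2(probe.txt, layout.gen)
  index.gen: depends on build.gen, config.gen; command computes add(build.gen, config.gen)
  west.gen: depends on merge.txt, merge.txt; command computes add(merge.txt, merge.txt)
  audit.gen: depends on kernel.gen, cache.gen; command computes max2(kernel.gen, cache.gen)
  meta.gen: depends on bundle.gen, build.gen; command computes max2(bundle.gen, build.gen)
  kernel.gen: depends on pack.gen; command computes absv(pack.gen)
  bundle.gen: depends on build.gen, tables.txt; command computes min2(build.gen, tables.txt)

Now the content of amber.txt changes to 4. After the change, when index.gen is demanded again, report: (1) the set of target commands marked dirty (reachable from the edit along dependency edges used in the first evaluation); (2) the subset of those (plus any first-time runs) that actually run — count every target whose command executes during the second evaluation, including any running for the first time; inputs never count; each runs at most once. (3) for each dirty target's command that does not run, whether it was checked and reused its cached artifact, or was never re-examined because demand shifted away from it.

First demand of the output computes:
  build.gen = max2(-4, -3) = -3
  bundle.gen = min2(-3, -3) = -3
  layout.gen = sub(8, -3) = 11
  pack.gen = mul(11, 7) = 77
  cache.gen = min2(-4, 77) = -4
  kernel.gen = absv(77) = 77
  audit.gen = max2(77, -4) = 77
  config.gen = add(77, 77) = 154
  index.gen = add(-3, 154) = 151

After the edit, cleaning proceeds:
  layout.gen: a read changed (amber.txt 8->4) — executes, giving 7.
  pack.gen: a read changed (layout.gen 11->7) — executes, giving 49.
  cache.gen: a read changed (pack.gen 77->49) — executes, giving -4 — identical to its old value.
  kernel.gen: a read changed (pack.gen 77->49) — executes, giving 49.
  audit.gen: a read changed (kernel.gen 77->49) — executes, giving 49.
  config.gen: a read changed (audit.gen 77->49; audit.gen 77->49) — executes, giving 98.
  index.gen: a read changed (config.gen 154->98) — executes, giving 95.

The edit dirties: audit.gen, cache.gen, config.gen, index.gen, kernel.gen, layout.gen, pack.gen.
7 target commands run: audit.gen, cache.gen, config.gen, index.gen, kernel.gen, layout.gen, pack.gen.
No dirty target's command escaped a run.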